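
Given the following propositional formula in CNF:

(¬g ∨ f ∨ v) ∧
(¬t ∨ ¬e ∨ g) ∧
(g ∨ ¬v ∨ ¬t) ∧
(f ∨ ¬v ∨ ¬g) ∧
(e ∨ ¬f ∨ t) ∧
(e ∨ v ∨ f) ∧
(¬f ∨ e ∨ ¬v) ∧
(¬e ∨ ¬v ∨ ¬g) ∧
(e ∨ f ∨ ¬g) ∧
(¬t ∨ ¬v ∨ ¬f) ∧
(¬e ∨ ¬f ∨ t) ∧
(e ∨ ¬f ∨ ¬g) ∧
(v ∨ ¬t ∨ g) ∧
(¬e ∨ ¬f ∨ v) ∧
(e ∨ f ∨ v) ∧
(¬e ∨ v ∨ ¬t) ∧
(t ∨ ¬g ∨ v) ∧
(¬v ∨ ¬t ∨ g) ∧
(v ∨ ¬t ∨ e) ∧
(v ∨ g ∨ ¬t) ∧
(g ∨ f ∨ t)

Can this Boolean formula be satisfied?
No

No, the formula is not satisfiable.

No assignment of truth values to the variables can make all 21 clauses true simultaneously.

The formula is UNSAT (unsatisfiable).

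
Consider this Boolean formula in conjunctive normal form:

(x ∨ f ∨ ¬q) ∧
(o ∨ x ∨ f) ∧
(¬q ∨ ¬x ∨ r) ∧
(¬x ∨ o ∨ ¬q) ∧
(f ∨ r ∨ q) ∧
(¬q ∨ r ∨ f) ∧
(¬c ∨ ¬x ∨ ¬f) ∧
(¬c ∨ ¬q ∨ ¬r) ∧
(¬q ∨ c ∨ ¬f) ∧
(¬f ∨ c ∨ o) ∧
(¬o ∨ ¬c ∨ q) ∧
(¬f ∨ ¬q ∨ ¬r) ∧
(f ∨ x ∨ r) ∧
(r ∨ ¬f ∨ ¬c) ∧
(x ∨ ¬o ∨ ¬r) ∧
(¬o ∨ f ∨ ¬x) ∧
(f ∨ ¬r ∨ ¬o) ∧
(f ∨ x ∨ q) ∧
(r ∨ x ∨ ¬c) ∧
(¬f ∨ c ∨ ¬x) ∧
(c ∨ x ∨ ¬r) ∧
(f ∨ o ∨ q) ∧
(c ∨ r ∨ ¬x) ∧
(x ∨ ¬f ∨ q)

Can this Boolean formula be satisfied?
No

No, the formula is not satisfiable.

No assignment of truth values to the variables can make all 24 clauses true simultaneously.

The formula is UNSAT (unsatisfiable).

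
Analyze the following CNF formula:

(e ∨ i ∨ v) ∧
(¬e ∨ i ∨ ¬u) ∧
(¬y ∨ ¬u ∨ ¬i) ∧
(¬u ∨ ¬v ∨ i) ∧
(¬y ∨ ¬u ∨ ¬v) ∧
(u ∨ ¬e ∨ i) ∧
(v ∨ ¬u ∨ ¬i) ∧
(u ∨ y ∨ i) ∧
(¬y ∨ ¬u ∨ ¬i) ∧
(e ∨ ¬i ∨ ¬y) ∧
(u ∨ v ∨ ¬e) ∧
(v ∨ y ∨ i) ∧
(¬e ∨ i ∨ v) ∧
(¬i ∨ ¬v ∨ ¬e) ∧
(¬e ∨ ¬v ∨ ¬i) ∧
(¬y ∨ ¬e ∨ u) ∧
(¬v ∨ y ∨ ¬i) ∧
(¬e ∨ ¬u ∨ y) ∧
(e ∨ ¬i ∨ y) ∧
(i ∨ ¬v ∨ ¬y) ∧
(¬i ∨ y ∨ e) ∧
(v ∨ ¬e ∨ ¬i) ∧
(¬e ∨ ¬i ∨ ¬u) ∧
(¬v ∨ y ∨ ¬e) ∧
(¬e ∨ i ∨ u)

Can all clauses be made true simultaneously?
No

No, the formula is not satisfiable.

No assignment of truth values to the variables can make all 25 clauses true simultaneously.

The formula is UNSAT (unsatisfiable).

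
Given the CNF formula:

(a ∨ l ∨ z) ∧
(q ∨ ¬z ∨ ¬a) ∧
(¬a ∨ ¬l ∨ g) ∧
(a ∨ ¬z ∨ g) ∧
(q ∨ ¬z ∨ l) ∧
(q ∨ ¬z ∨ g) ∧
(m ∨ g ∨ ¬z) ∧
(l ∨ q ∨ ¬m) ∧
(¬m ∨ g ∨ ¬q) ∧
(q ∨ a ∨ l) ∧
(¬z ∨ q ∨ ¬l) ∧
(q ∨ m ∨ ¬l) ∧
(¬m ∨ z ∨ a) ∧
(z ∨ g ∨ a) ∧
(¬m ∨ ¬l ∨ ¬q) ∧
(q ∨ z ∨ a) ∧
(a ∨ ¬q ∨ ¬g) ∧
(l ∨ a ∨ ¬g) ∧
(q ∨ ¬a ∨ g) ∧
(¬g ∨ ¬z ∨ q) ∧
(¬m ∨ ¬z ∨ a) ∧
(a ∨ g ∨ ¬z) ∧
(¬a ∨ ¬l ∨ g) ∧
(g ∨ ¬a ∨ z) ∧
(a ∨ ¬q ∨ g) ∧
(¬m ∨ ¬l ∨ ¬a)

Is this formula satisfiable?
Yes

Yes, the formula is satisfiable.

One satisfying assignment is: l=False, z=True, m=True, q=True, g=True, a=True

Verification: With this assignment, all 26 clauses evaluate to true.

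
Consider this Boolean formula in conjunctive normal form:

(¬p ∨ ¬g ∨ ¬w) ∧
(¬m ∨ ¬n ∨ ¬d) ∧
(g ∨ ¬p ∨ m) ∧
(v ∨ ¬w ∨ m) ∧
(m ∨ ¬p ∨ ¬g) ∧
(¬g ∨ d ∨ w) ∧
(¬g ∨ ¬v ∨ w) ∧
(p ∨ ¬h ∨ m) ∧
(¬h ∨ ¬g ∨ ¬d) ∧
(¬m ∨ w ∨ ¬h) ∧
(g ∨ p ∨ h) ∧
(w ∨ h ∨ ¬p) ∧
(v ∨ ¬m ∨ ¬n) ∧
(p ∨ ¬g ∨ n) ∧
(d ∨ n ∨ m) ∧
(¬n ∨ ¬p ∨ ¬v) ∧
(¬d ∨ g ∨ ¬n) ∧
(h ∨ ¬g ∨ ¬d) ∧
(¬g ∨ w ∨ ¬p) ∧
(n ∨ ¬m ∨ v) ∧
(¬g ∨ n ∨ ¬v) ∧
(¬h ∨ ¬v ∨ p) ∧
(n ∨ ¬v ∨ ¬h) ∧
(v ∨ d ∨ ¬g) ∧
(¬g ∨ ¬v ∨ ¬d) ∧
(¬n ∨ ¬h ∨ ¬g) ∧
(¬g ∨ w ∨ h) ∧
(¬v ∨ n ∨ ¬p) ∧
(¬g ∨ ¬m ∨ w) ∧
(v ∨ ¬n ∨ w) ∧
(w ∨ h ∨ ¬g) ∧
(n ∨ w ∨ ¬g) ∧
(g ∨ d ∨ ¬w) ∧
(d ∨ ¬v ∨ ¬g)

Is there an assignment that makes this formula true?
No

No, the formula is not satisfiable.

No assignment of truth values to the variables can make all 34 clauses true simultaneously.

The formula is UNSAT (unsatisfiable).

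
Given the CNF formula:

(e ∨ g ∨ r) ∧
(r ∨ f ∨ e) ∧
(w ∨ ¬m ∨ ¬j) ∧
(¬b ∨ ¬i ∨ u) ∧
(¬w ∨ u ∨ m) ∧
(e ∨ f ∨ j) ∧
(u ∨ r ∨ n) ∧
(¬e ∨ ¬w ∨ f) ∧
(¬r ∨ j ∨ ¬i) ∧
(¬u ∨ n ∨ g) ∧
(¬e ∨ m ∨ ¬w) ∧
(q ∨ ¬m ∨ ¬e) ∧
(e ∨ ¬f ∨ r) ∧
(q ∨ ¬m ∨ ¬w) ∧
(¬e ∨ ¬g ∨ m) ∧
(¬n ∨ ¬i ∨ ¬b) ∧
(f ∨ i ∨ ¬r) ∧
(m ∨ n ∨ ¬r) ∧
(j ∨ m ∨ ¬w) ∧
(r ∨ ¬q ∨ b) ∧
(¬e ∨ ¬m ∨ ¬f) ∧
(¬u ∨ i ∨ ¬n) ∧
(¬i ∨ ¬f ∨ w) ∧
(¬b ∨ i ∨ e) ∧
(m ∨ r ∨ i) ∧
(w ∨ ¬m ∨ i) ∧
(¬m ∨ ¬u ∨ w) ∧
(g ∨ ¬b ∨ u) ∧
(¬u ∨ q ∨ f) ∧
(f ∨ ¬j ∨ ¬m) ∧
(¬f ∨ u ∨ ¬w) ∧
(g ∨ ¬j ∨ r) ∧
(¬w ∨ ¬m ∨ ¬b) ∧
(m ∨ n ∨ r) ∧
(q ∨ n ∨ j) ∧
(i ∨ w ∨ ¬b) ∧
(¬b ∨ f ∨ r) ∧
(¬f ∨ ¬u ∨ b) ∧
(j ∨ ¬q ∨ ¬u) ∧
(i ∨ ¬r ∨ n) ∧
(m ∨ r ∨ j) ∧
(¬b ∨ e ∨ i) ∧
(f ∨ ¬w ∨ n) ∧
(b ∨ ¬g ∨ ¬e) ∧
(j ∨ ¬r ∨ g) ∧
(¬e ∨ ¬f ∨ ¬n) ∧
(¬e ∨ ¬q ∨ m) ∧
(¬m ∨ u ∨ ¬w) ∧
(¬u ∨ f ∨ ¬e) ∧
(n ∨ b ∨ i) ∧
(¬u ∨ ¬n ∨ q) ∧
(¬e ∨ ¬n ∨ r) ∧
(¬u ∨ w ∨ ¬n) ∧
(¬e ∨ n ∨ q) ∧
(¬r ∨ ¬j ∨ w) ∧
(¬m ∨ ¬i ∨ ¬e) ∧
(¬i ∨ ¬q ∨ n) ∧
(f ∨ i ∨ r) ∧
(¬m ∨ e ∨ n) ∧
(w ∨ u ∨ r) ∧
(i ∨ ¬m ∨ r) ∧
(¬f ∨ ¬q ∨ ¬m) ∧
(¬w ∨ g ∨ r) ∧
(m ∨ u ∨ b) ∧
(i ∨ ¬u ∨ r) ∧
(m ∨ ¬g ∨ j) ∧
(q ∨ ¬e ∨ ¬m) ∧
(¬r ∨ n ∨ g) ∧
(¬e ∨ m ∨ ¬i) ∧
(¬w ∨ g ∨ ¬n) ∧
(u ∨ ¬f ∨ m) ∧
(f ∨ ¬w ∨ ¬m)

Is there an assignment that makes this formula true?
Yes

Yes, the formula is satisfiable.

One satisfying assignment is: b=False, g=True, m=False, q=True, j=True, i=True, n=True, e=False, r=True, f=False, w=True, u=True

Verification: With this assignment, all 72 clauses evaluate to true.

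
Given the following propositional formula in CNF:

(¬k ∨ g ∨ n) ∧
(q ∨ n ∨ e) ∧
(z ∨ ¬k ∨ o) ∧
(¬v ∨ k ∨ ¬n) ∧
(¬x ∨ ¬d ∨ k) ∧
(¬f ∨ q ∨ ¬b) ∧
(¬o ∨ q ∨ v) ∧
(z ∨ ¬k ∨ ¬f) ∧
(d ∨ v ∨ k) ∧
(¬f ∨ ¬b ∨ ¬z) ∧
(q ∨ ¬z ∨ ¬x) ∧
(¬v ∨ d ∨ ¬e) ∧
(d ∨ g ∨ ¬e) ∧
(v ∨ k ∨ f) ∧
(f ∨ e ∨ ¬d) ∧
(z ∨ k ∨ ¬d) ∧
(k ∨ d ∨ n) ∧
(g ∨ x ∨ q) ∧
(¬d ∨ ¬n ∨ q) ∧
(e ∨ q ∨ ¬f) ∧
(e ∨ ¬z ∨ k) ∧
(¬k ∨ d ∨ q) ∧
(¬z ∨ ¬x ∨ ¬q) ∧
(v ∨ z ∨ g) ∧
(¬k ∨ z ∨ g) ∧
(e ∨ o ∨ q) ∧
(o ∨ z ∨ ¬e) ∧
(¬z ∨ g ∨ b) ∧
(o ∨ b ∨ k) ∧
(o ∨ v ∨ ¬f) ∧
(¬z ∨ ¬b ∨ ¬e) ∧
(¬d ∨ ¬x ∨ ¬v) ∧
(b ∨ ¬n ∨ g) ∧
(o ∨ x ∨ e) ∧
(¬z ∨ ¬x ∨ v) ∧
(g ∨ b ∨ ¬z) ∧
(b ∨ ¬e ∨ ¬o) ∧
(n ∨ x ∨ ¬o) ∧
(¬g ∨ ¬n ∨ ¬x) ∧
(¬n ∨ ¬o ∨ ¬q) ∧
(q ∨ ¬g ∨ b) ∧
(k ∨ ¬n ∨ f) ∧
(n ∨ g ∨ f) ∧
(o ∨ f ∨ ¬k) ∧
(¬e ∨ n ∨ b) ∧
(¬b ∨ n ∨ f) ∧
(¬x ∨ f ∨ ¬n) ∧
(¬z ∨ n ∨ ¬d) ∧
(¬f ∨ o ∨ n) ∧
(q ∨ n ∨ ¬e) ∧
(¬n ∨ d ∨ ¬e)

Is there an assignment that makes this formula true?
Yes

Yes, the formula is satisfiable.

One satisfying assignment is: g=True, v=True, b=False, z=True, n=True, x=False, k=True, o=False, e=True, d=True, f=True, q=True

Verification: With this assignment, all 51 clauses evaluate to true.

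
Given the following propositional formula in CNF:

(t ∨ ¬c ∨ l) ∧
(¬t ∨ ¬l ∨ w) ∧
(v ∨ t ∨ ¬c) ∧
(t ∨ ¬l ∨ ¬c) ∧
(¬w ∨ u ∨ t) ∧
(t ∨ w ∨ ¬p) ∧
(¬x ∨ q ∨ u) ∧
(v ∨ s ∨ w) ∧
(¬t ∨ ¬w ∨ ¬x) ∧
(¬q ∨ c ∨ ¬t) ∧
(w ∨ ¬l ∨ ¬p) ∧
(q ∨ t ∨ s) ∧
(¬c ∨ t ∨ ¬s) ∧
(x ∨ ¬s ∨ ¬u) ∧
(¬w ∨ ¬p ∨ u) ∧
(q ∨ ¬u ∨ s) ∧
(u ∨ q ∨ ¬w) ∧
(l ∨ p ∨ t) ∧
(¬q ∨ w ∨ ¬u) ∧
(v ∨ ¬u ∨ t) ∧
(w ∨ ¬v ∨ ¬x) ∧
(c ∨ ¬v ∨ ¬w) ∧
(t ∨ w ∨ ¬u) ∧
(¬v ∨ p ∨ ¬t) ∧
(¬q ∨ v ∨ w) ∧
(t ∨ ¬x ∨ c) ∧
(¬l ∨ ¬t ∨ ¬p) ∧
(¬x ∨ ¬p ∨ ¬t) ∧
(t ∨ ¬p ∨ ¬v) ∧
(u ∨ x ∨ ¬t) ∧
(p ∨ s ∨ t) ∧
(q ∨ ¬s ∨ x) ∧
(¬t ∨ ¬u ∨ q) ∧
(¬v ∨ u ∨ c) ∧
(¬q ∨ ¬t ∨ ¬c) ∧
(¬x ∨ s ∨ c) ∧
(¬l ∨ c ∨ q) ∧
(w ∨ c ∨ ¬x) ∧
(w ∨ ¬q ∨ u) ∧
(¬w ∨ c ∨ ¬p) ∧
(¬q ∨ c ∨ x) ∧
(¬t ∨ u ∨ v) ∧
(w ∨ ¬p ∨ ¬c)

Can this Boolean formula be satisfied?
No

No, the formula is not satisfiable.

No assignment of truth values to the variables can make all 43 clauses true simultaneously.

The formula is UNSAT (unsatisfiable).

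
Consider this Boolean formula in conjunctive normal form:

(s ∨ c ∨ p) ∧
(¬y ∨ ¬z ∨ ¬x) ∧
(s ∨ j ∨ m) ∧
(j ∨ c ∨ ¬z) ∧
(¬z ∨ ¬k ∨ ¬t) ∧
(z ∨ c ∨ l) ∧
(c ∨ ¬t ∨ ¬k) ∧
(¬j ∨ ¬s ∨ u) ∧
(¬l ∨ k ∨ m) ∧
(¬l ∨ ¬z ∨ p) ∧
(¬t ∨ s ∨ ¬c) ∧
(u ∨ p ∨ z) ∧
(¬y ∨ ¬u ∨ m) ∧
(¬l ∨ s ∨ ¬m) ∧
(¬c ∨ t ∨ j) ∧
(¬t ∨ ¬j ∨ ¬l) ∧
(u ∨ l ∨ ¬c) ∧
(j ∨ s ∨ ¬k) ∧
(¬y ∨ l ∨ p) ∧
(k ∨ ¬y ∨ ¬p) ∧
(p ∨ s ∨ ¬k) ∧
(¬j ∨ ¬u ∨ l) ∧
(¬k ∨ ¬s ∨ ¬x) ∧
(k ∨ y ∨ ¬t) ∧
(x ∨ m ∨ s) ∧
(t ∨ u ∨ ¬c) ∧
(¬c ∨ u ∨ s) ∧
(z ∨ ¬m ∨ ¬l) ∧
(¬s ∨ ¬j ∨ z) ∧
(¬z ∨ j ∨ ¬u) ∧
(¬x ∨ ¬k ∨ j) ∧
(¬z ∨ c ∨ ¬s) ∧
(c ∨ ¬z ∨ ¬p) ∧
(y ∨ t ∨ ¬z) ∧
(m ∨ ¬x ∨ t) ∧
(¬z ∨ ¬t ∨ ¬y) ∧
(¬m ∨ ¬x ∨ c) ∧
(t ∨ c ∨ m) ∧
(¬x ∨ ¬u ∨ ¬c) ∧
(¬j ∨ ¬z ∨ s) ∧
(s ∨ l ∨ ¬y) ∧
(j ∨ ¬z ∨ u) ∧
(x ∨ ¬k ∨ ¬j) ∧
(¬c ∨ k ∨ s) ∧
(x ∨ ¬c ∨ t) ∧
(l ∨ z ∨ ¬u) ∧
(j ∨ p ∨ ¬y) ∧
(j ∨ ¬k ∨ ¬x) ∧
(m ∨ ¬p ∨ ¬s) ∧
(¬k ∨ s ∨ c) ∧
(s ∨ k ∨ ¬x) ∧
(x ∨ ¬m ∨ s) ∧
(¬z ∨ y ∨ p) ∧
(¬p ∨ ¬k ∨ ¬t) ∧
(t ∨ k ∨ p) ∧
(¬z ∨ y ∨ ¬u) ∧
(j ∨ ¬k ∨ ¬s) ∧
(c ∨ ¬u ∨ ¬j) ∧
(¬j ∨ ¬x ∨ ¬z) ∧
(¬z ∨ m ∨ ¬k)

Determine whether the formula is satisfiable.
No

No, the formula is not satisfiable.

No assignment of truth values to the variables can make all 60 clauses true simultaneously.

The formula is UNSAT (unsatisfiable).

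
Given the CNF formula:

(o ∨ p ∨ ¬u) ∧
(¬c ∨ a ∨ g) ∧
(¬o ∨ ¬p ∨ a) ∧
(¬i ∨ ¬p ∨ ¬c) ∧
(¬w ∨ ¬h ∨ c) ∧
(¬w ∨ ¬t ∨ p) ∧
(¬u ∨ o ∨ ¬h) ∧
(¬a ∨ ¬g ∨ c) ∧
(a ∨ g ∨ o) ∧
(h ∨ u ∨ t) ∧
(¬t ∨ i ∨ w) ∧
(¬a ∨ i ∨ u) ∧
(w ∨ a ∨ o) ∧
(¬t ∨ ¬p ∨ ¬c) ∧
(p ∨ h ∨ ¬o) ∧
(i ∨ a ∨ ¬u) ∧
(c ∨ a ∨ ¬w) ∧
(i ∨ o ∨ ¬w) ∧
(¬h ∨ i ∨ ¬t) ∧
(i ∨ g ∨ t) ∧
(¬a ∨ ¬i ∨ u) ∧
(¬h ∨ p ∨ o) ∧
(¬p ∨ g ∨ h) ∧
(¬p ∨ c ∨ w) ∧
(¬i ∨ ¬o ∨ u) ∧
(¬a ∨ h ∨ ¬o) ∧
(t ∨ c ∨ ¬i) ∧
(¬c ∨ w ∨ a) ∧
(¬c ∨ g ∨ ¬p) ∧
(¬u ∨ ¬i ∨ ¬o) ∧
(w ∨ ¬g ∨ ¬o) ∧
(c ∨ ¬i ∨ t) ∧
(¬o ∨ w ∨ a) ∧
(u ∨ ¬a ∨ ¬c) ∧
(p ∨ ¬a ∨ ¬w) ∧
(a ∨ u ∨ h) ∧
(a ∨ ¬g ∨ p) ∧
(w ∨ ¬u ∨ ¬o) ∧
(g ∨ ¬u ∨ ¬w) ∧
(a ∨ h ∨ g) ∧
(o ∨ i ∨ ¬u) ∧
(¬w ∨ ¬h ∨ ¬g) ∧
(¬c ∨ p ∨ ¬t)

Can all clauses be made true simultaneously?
No

No, the formula is not satisfiable.

No assignment of truth values to the variables can make all 43 clauses true simultaneously.

The formula is UNSAT (unsatisfiable).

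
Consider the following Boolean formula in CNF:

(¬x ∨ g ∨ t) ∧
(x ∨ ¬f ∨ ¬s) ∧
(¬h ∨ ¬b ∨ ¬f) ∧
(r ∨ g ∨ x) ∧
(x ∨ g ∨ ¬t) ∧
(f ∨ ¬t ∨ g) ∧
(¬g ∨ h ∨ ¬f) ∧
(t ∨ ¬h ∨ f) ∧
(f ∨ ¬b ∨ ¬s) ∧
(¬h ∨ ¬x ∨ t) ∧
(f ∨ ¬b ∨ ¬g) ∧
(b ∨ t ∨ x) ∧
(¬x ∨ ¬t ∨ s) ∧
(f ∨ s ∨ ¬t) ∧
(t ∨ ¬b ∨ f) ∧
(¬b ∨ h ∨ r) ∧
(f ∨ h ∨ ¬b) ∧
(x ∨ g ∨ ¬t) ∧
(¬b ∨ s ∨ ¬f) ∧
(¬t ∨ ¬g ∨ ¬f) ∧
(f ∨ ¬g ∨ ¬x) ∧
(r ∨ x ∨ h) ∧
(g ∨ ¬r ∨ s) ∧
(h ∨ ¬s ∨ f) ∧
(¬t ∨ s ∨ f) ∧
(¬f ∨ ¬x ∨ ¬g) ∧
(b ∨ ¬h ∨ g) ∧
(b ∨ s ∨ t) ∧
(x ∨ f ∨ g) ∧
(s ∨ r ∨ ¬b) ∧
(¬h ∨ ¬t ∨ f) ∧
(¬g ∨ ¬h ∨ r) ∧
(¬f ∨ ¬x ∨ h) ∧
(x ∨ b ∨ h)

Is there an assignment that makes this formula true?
No

No, the formula is not satisfiable.

No assignment of truth values to the variables can make all 34 clauses true simultaneously.

The formula is UNSAT (unsatisfiable).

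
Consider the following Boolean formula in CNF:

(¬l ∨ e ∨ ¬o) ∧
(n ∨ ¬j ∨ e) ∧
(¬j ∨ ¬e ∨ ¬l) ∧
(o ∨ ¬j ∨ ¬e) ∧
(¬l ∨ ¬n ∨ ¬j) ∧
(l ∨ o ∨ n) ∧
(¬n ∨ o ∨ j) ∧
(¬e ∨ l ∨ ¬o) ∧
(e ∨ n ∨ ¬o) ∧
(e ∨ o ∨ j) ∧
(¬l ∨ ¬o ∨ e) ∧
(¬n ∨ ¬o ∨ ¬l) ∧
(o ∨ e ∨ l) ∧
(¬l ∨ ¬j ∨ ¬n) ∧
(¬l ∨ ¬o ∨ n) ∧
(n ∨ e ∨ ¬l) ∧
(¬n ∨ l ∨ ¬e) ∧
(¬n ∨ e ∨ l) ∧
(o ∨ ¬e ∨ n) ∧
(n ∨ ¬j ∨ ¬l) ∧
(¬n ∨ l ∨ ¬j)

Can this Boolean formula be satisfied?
No

No, the formula is not satisfiable.

No assignment of truth values to the variables can make all 21 clauses true simultaneously.

The formula is UNSAT (unsatisfiable).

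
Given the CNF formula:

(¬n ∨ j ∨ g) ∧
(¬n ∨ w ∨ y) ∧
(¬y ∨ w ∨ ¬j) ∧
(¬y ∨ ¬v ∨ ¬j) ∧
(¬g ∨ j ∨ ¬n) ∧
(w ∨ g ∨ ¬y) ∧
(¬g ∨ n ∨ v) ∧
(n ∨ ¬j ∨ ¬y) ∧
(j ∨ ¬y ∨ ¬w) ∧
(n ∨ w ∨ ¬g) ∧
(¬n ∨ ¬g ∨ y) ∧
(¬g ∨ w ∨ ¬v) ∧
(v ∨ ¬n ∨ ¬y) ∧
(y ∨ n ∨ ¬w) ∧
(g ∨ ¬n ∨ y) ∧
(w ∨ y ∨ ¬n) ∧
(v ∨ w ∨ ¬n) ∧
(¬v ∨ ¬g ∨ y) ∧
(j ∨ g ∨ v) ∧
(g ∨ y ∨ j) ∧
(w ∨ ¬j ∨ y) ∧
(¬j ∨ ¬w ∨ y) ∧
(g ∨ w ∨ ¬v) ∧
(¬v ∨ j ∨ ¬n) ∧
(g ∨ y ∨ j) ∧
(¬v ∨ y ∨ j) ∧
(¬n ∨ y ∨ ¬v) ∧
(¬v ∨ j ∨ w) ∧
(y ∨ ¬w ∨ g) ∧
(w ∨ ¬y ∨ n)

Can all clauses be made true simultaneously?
No

No, the formula is not satisfiable.

No assignment of truth values to the variables can make all 30 clauses true simultaneously.

The formula is UNSAT (unsatisfiable).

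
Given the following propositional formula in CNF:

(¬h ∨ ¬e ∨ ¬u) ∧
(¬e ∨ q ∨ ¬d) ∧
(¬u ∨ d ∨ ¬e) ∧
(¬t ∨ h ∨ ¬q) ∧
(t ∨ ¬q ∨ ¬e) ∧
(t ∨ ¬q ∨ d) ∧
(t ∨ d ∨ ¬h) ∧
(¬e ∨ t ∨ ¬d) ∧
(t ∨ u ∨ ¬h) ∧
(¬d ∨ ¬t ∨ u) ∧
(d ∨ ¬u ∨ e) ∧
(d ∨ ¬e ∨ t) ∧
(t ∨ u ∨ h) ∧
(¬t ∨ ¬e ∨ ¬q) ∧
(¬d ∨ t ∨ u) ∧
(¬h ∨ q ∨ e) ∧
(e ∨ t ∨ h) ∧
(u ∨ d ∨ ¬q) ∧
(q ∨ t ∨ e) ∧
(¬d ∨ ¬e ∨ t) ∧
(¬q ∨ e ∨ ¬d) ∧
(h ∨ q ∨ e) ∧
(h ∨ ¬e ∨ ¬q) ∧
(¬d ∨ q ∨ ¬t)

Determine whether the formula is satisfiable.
Yes

Yes, the formula is satisfiable.

One satisfying assignment is: q=False, e=True, d=False, t=True, h=True, u=False

Verification: With this assignment, all 24 clauses evaluate to true.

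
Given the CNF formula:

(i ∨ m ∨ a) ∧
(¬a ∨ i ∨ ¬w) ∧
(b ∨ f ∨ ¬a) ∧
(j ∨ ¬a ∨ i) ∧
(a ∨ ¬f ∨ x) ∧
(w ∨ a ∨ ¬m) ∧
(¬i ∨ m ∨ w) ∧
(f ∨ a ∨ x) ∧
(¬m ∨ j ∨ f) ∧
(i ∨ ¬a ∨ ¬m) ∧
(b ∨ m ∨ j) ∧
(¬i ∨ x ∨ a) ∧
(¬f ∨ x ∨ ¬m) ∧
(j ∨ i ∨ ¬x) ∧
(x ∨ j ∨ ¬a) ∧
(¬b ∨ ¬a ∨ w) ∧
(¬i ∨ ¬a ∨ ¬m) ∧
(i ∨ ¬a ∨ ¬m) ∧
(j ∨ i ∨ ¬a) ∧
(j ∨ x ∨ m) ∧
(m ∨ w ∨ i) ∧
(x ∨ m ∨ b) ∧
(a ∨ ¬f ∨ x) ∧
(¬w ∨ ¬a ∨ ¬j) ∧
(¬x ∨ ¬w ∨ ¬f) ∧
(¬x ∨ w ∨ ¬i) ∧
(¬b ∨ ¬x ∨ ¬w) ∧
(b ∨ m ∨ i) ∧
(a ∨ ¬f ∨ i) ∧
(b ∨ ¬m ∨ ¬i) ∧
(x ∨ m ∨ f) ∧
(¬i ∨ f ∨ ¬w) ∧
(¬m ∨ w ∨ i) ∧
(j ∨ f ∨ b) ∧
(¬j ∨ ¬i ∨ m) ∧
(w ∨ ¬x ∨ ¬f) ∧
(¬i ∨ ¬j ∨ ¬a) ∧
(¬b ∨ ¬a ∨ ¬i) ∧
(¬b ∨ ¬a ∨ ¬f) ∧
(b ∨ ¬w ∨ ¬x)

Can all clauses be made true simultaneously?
No

No, the formula is not satisfiable.

No assignment of truth values to the variables can make all 40 clauses true simultaneously.

The formula is UNSAT (unsatisfiable).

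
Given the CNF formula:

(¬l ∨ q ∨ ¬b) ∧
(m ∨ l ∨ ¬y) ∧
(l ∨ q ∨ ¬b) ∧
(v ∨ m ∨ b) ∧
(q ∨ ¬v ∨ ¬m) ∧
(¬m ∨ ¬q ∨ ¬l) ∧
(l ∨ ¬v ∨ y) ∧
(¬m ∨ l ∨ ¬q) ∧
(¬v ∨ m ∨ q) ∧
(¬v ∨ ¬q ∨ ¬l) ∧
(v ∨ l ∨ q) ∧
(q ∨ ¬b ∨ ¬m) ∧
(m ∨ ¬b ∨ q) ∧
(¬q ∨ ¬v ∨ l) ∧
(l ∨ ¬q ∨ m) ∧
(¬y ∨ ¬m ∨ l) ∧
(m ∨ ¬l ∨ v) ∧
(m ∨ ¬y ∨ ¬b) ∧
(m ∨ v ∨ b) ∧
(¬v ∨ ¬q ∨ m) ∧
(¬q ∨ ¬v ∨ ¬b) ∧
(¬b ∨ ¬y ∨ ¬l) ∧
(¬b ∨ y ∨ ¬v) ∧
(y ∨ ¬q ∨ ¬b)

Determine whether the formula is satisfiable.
Yes

Yes, the formula is satisfiable.

One satisfying assignment is: b=False, m=True, y=False, l=True, v=False, q=False

Verification: With this assignment, all 24 clauses evaluate to true.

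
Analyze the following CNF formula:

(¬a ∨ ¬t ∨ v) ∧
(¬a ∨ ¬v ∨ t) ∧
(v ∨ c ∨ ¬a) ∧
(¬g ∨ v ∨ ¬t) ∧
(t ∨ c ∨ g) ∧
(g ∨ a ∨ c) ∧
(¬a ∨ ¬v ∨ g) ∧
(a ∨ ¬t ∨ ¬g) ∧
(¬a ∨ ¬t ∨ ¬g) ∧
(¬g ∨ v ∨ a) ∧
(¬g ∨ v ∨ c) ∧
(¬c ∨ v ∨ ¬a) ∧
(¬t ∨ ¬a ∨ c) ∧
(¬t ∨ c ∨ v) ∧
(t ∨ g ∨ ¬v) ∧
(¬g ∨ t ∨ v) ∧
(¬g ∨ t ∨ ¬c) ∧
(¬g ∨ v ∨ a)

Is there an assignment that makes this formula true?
Yes

Yes, the formula is satisfiable.

One satisfying assignment is: c=True, t=False, g=False, a=False, v=False

Verification: With this assignment, all 18 clauses evaluate to true.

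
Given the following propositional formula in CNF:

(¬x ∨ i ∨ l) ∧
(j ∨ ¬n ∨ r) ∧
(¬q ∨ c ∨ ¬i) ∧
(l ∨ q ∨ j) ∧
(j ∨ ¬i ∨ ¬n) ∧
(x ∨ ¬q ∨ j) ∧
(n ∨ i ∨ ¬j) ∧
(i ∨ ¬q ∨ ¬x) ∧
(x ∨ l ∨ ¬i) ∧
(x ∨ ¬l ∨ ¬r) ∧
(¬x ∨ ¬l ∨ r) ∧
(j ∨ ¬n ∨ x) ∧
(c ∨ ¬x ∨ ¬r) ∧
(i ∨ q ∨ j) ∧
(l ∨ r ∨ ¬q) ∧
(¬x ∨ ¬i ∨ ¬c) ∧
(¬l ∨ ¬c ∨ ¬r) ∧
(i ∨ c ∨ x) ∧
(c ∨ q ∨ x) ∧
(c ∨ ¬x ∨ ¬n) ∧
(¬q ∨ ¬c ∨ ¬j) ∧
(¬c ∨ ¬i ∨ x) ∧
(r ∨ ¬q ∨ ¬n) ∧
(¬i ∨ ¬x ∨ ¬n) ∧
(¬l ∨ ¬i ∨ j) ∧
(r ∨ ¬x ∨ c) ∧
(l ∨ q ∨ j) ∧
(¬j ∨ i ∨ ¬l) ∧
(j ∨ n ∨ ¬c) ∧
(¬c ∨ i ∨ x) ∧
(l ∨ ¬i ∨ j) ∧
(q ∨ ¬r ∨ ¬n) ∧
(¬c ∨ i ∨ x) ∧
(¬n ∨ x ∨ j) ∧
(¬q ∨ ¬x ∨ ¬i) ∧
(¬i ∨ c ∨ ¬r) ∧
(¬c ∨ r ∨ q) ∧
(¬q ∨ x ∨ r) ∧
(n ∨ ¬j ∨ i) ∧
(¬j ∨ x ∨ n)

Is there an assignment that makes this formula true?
No

No, the formula is not satisfiable.

No assignment of truth values to the variables can make all 40 clauses true simultaneously.

The formula is UNSAT (unsatisfiable).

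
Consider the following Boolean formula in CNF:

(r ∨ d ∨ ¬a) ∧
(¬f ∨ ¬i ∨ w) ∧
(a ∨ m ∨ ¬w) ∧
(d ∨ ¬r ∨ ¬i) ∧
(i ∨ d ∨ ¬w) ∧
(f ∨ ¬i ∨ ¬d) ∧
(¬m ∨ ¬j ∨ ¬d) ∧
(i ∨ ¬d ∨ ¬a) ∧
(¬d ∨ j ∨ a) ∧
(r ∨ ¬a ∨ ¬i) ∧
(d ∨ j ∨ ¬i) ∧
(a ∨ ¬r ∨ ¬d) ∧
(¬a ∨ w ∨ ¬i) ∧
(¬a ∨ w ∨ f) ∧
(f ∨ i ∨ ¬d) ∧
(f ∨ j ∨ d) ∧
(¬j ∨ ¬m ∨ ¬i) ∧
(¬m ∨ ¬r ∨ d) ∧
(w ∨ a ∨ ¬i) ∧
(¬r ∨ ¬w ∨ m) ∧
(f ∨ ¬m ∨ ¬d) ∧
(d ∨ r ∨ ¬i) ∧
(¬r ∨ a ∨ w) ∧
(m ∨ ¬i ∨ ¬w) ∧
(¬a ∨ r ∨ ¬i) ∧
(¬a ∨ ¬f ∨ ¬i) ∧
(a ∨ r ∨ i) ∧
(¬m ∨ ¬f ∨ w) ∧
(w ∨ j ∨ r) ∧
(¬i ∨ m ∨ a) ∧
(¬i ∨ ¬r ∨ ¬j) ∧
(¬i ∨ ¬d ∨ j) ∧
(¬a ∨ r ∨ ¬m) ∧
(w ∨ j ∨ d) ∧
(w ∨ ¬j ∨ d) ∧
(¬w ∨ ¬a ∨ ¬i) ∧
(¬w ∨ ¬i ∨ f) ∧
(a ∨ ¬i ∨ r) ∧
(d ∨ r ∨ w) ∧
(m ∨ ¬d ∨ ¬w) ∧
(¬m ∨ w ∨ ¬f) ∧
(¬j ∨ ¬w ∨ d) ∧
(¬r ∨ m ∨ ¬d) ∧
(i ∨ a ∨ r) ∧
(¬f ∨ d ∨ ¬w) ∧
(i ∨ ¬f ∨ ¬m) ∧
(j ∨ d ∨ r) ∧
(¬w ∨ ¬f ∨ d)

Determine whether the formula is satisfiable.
No

No, the formula is not satisfiable.

No assignment of truth values to the variables can make all 48 clauses true simultaneously.

The formula is UNSAT (unsatisfiable).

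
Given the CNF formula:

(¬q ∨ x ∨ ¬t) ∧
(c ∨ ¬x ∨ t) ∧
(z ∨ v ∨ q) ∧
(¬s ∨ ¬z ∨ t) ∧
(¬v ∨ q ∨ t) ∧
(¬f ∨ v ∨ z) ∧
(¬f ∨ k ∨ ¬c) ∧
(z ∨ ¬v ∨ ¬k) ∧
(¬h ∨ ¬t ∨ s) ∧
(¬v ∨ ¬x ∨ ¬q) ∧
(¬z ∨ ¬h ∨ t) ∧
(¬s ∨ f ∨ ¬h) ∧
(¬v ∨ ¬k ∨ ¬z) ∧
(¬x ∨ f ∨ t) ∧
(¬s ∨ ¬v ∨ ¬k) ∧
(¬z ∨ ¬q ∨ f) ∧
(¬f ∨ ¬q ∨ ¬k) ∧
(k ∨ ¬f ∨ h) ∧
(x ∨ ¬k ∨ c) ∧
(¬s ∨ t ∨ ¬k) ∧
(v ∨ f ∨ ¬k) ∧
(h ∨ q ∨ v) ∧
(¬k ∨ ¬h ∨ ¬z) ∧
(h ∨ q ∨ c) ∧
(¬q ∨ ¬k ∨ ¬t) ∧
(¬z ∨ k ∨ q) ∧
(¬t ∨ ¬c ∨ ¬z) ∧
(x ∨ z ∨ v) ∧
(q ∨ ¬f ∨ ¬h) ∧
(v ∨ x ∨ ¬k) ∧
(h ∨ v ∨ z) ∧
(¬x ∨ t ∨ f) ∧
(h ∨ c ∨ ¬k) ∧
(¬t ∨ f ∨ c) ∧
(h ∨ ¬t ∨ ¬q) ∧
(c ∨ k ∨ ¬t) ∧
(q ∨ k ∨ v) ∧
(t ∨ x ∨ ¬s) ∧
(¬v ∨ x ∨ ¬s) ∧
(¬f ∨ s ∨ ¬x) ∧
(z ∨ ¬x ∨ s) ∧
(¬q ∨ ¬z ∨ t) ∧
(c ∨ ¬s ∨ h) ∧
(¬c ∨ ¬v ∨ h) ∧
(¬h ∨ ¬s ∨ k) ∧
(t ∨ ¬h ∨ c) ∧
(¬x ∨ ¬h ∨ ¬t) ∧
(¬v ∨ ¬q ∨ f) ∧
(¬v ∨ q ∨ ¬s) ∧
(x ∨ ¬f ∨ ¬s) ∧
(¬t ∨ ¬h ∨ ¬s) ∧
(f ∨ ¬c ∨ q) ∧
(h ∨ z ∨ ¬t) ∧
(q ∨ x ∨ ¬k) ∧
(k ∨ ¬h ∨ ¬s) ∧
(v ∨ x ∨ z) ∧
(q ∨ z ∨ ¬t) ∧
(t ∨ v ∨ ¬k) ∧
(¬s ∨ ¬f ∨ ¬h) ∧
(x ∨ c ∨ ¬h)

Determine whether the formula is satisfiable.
No

No, the formula is not satisfiable.

No assignment of truth values to the variables can make all 60 clauses true simultaneously.

The formula is UNSAT (unsatisfiable).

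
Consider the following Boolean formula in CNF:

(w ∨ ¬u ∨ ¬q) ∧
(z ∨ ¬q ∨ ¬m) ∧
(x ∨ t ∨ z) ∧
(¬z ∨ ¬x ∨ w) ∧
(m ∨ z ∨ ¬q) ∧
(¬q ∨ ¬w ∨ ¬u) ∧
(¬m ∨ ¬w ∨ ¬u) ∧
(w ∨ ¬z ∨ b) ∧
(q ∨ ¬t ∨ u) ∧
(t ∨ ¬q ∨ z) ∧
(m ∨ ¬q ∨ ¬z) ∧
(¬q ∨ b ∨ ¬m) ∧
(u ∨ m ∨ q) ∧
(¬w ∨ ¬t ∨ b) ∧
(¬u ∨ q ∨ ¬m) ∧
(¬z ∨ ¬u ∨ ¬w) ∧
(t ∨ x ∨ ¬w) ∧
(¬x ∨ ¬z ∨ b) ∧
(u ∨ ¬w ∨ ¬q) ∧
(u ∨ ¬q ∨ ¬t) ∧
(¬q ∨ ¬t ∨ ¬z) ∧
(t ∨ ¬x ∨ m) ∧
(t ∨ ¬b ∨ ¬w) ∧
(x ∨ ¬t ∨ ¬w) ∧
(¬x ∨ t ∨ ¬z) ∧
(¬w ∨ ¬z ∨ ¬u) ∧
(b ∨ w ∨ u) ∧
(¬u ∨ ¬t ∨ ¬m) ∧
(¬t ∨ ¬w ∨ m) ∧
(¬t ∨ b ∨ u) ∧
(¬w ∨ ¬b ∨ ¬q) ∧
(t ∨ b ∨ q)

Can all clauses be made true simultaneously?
Yes

Yes, the formula is satisfiable.

One satisfying assignment is: w=False, z=True, u=True, x=False, m=False, q=False, b=True, t=False

Verification: With this assignment, all 32 clauses evaluate to true.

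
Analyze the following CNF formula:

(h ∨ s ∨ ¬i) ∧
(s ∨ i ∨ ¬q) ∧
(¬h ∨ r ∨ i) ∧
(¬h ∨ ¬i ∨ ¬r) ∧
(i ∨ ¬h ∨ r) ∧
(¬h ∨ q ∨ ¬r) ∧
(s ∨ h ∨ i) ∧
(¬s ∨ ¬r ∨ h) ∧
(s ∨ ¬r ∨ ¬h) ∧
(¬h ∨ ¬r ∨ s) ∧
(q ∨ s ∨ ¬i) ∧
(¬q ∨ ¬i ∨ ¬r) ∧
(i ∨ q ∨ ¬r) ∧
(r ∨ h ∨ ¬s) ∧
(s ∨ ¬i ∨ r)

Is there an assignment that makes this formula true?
Yes

Yes, the formula is satisfiable.

One satisfying assignment is: s=True, q=True, r=True, h=True, i=False

Verification: With this assignment, all 15 clauses evaluate to true.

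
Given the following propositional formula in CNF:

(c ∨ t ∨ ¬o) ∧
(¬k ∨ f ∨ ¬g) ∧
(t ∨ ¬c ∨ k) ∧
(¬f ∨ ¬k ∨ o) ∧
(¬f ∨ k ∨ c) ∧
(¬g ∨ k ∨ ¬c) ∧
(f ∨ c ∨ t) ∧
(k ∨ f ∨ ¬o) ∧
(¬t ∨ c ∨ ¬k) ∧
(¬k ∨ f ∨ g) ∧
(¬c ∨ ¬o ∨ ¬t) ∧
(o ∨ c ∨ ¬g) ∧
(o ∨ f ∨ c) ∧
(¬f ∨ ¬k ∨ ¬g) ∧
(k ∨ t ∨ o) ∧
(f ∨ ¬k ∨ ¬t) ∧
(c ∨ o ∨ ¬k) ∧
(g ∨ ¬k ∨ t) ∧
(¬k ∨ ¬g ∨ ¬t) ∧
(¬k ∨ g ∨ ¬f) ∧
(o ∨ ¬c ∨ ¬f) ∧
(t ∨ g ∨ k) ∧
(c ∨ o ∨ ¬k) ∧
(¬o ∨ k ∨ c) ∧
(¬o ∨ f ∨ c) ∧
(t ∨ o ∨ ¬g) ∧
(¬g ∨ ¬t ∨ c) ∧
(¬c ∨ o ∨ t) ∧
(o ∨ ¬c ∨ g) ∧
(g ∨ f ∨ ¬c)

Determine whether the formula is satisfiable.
No

No, the formula is not satisfiable.

No assignment of truth values to the variables can make all 30 clauses true simultaneously.

The formula is UNSAT (unsatisfiable).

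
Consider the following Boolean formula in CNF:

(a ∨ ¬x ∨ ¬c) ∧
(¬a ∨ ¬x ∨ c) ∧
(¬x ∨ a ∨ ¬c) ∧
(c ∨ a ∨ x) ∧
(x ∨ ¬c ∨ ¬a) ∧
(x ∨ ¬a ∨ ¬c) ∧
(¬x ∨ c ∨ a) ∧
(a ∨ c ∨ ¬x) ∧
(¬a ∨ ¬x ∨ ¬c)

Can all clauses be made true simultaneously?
Yes

Yes, the formula is satisfiable.

One satisfying assignment is: x=False, a=False, c=True

Verification: With this assignment, all 9 clauses evaluate to true.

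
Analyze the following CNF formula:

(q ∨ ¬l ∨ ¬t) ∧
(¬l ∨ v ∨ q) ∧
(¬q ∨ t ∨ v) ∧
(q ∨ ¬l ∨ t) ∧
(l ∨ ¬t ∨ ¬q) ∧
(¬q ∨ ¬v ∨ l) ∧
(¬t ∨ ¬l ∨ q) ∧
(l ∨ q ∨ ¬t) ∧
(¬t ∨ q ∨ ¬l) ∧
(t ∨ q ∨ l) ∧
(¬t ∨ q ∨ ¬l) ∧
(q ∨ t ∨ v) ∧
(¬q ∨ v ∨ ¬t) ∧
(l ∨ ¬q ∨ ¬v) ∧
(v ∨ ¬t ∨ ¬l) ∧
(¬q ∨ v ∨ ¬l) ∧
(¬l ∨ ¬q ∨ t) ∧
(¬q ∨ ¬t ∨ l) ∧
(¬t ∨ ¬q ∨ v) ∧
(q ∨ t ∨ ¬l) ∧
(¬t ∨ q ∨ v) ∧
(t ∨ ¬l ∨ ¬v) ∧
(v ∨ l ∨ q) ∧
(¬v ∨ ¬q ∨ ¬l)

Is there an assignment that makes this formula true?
No

No, the formula is not satisfiable.

No assignment of truth values to the variables can make all 24 clauses true simultaneously.

The formula is UNSAT (unsatisfiable).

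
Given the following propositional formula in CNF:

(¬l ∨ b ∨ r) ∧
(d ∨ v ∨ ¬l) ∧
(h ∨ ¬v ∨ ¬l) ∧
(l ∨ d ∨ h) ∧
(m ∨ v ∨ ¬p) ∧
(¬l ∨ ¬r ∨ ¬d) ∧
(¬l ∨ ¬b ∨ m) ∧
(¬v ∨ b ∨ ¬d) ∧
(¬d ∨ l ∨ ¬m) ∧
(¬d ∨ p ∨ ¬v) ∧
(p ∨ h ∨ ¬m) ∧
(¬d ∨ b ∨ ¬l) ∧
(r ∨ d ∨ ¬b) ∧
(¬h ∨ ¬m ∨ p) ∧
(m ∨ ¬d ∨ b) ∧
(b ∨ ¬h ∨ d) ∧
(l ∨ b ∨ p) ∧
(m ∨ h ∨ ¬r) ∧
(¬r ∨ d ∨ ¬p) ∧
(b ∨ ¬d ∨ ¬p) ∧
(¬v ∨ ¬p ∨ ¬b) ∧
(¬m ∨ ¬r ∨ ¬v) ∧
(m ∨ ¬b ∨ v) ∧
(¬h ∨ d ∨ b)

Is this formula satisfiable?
Yes

Yes, the formula is satisfiable.

One satisfying assignment is: v=False, h=False, b=True, d=True, p=True, m=True, l=True, r=False

Verification: With this assignment, all 24 clauses evaluate to true.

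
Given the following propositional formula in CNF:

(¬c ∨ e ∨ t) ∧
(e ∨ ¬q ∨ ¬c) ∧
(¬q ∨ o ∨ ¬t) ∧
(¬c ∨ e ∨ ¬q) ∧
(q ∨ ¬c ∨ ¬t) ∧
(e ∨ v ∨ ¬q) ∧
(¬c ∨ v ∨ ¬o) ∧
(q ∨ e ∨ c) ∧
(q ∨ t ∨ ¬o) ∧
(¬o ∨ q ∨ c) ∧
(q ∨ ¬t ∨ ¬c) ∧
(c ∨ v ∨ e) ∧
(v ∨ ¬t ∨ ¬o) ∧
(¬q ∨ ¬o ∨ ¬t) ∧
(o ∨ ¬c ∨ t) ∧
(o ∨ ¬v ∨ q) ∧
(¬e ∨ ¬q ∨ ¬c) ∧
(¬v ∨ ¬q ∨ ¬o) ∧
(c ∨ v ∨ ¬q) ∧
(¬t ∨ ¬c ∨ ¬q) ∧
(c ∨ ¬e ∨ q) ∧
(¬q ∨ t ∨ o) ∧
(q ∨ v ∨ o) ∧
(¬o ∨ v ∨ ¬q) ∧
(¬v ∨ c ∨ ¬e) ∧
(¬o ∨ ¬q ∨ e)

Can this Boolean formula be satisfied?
No

No, the formula is not satisfiable.

No assignment of truth values to the variables can make all 26 clauses true simultaneously.

The formula is UNSAT (unsatisfiable).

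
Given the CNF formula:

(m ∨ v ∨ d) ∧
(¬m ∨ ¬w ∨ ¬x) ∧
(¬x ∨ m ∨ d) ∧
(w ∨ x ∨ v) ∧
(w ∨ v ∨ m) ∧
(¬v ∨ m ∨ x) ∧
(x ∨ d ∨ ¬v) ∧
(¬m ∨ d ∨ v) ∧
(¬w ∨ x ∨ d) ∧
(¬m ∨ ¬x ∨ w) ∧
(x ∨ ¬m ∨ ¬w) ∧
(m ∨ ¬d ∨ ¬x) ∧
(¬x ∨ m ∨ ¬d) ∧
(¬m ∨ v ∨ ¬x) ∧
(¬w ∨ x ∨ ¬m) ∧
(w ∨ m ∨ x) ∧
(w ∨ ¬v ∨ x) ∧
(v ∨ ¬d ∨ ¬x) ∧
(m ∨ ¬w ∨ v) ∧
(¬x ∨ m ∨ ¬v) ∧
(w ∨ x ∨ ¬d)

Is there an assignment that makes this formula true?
No

No, the formula is not satisfiable.

No assignment of truth values to the variables can make all 21 clauses true simultaneously.

The formula is UNSAT (unsatisfiable).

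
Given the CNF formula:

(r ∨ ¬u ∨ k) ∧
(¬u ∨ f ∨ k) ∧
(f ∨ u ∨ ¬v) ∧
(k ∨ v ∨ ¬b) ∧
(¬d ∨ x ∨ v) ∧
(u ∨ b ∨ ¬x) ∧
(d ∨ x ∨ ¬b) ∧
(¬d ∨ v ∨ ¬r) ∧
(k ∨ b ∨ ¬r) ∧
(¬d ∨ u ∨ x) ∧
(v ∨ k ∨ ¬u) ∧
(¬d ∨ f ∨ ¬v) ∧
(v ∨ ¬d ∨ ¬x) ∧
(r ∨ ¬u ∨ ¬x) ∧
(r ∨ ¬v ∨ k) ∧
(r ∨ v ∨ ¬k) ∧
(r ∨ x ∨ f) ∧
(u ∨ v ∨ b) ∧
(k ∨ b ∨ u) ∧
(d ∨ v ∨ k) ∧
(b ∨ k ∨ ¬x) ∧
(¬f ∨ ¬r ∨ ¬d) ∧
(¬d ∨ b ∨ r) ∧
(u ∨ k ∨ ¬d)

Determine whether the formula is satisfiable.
Yes

Yes, the formula is satisfiable.

One satisfying assignment is: r=True, f=False, b=False, d=False, k=True, v=False, x=False, u=True

Verification: With this assignment, all 24 clauses evaluate to true.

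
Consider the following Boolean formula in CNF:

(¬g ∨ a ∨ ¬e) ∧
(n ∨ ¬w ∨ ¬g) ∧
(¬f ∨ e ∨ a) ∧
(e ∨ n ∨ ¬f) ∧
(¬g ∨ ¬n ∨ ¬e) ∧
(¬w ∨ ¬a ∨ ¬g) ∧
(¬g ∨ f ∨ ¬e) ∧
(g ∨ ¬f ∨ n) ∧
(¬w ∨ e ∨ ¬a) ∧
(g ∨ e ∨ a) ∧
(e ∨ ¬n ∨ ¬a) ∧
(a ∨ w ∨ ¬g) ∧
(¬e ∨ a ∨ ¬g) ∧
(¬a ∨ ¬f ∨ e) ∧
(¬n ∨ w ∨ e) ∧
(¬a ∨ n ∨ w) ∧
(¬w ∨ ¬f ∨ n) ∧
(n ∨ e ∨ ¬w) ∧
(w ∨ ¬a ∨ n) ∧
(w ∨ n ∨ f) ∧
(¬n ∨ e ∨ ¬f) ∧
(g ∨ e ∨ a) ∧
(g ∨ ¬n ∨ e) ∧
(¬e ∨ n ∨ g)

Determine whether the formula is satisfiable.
Yes

Yes, the formula is satisfiable.

One satisfying assignment is: n=True, e=True, g=False, f=True, a=False, w=True

Verification: With this assignment, all 24 clauses evaluate to true.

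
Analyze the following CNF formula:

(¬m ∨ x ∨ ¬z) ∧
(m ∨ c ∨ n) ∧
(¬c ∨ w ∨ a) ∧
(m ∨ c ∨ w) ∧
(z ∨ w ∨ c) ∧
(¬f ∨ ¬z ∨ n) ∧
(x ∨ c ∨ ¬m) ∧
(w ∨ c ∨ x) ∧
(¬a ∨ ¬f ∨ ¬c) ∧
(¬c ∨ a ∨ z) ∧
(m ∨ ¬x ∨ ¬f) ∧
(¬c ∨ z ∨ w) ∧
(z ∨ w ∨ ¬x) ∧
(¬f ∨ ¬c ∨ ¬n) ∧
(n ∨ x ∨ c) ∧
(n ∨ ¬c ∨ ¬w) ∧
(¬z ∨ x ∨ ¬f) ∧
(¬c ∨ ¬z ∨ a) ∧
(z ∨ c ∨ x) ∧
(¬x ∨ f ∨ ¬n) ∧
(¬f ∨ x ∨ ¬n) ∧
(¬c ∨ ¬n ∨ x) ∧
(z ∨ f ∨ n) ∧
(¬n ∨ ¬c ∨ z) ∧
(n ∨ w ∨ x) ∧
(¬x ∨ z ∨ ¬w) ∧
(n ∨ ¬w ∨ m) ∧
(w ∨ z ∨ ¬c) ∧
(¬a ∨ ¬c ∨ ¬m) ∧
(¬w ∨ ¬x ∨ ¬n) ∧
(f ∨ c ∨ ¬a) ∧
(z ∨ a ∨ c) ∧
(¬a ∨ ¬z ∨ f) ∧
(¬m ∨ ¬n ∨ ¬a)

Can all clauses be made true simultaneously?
Yes

Yes, the formula is satisfiable.

One satisfying assignment is: x=True, c=False, z=True, a=False, w=False, f=False, n=False, m=True

Verification: With this assignment, all 34 clauses evaluate to true.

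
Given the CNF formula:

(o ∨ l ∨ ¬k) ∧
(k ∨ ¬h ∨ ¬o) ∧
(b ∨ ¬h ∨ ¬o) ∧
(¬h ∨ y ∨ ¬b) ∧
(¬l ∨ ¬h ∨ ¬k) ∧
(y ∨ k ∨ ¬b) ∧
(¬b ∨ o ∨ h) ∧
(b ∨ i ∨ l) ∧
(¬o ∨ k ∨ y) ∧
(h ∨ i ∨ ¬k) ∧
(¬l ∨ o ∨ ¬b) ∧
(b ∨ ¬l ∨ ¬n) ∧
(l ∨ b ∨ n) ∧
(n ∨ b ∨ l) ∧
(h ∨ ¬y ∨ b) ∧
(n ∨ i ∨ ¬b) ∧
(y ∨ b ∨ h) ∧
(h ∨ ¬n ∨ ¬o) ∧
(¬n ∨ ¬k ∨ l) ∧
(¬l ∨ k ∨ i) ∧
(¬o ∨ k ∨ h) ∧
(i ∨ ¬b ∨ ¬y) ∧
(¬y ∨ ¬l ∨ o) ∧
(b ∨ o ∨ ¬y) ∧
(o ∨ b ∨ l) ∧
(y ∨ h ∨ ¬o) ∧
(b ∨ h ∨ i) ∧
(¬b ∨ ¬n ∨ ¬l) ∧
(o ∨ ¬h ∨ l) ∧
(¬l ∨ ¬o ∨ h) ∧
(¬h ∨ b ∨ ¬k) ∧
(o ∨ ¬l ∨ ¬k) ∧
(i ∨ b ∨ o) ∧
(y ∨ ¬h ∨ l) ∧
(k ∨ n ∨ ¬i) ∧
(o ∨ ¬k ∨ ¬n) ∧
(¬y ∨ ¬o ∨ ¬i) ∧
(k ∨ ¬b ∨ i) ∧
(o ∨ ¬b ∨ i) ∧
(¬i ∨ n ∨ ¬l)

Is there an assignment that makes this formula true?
No

No, the formula is not satisfiable.

No assignment of truth values to the variables can make all 40 clauses true simultaneously.

The formula is UNSAT (unsatisfiable).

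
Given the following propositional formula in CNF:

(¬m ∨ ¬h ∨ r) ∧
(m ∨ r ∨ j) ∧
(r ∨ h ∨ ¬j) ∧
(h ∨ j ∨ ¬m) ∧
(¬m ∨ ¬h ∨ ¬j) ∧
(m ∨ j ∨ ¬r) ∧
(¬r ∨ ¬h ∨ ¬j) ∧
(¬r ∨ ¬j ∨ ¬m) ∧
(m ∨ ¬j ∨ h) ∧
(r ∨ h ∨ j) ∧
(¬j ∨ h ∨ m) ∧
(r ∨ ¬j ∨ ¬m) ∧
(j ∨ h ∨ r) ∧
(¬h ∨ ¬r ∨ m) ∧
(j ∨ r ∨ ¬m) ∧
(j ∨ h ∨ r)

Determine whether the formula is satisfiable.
Yes

Yes, the formula is satisfiable.

One satisfying assignment is: j=False, h=True, r=True, m=True

Verification: With this assignment, all 16 clauses evaluate to true.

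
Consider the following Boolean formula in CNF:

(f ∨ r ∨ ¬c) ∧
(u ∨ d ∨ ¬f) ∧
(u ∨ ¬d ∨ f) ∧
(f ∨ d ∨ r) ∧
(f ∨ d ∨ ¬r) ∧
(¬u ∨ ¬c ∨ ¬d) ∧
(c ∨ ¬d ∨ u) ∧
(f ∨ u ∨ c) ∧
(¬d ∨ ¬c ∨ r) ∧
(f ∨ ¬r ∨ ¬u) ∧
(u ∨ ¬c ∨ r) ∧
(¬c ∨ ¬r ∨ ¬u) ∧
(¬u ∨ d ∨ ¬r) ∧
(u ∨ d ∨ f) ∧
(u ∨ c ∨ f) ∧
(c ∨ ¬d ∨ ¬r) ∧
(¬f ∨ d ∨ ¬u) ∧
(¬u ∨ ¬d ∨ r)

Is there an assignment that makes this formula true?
Yes

Yes, the formula is satisfiable.

One satisfying assignment is: d=True, r=True, f=True, c=True, u=False

Verification: With this assignment, all 18 clauses evaluate to true.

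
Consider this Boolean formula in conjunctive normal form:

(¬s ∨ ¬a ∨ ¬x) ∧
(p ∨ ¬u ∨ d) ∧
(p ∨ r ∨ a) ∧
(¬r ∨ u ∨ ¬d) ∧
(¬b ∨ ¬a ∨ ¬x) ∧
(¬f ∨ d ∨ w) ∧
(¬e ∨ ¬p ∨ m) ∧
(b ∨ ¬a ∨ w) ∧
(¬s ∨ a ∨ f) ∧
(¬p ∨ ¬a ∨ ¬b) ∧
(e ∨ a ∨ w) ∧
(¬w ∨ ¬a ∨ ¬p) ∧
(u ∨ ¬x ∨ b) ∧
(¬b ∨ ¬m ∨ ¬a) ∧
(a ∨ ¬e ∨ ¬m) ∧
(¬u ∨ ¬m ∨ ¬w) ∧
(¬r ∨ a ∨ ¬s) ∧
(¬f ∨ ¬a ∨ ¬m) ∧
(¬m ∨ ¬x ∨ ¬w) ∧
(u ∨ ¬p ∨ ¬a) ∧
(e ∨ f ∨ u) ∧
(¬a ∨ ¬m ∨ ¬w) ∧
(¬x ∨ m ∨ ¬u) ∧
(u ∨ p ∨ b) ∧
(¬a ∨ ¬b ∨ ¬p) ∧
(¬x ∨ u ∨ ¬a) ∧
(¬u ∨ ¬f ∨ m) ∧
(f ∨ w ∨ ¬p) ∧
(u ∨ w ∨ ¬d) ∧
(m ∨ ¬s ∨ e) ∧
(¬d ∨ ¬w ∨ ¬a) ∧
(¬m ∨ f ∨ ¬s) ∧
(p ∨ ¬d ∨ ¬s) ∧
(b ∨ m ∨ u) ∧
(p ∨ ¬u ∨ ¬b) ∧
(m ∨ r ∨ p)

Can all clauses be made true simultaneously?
Yes

Yes, the formula is satisfiable.

One satisfying assignment is: s=False, d=False, e=True, m=False, r=True, f=False, p=False, x=False, b=True, u=False, w=False, a=False

Verification: With this assignment, all 36 clauses evaluate to true.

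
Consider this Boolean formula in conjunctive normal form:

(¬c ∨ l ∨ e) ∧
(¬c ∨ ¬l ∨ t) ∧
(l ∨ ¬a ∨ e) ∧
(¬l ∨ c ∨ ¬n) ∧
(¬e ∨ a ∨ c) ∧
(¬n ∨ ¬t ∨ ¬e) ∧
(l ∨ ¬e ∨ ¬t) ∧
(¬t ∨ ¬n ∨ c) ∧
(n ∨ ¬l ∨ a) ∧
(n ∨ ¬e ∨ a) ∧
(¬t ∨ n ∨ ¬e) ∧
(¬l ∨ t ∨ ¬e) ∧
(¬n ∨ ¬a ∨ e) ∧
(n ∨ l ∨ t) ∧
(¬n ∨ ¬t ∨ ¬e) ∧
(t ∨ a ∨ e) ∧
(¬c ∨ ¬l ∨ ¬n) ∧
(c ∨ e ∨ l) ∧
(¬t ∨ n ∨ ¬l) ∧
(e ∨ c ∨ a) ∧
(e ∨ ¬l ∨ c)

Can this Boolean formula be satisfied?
Yes

Yes, the formula is satisfiable.

One satisfying assignment is: n=True, e=True, a=False, t=False, l=False, c=True

Verification: With this assignment, all 21 clauses evaluate to true.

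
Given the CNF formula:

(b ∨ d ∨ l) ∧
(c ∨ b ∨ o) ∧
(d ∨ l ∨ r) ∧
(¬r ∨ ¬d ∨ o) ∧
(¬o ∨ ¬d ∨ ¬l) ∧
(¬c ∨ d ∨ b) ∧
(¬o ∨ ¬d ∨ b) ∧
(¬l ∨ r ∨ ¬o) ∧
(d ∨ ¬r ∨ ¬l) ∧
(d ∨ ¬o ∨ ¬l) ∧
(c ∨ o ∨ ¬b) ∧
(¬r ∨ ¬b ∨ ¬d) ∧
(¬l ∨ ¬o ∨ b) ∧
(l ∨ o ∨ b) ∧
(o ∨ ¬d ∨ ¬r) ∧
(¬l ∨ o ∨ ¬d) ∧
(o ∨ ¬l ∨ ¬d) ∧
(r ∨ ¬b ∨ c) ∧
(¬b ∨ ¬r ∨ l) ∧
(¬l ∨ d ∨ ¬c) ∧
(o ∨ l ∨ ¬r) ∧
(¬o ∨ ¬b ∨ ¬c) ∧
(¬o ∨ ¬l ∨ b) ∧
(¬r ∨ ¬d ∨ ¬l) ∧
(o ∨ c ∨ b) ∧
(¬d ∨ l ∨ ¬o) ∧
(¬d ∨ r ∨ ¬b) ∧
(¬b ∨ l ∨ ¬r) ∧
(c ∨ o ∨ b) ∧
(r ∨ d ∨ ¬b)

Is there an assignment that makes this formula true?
No

No, the formula is not satisfiable.

No assignment of truth values to the variables can make all 30 clauses true simultaneously.

The formula is UNSAT (unsatisfiable).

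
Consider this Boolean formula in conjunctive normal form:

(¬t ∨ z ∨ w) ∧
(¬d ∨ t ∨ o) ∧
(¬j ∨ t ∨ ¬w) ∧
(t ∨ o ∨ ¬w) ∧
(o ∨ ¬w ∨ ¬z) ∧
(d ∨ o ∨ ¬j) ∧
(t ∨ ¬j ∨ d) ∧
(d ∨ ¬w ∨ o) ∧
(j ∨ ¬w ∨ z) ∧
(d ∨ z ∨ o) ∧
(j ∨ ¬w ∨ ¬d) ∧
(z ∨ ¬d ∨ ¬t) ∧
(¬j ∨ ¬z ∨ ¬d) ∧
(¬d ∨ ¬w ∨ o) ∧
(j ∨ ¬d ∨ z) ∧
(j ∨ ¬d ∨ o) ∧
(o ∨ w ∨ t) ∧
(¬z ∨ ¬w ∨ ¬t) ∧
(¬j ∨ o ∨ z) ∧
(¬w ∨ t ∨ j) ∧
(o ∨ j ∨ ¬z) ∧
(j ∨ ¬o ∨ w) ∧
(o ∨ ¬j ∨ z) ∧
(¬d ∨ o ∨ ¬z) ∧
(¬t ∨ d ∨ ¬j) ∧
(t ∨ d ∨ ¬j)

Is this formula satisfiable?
Yes

Yes, the formula is satisfiable.

One satisfying assignment is: o=True, w=False, d=True, t=False, j=True, z=False

Verification: With this assignment, all 26 clauses evaluate to true.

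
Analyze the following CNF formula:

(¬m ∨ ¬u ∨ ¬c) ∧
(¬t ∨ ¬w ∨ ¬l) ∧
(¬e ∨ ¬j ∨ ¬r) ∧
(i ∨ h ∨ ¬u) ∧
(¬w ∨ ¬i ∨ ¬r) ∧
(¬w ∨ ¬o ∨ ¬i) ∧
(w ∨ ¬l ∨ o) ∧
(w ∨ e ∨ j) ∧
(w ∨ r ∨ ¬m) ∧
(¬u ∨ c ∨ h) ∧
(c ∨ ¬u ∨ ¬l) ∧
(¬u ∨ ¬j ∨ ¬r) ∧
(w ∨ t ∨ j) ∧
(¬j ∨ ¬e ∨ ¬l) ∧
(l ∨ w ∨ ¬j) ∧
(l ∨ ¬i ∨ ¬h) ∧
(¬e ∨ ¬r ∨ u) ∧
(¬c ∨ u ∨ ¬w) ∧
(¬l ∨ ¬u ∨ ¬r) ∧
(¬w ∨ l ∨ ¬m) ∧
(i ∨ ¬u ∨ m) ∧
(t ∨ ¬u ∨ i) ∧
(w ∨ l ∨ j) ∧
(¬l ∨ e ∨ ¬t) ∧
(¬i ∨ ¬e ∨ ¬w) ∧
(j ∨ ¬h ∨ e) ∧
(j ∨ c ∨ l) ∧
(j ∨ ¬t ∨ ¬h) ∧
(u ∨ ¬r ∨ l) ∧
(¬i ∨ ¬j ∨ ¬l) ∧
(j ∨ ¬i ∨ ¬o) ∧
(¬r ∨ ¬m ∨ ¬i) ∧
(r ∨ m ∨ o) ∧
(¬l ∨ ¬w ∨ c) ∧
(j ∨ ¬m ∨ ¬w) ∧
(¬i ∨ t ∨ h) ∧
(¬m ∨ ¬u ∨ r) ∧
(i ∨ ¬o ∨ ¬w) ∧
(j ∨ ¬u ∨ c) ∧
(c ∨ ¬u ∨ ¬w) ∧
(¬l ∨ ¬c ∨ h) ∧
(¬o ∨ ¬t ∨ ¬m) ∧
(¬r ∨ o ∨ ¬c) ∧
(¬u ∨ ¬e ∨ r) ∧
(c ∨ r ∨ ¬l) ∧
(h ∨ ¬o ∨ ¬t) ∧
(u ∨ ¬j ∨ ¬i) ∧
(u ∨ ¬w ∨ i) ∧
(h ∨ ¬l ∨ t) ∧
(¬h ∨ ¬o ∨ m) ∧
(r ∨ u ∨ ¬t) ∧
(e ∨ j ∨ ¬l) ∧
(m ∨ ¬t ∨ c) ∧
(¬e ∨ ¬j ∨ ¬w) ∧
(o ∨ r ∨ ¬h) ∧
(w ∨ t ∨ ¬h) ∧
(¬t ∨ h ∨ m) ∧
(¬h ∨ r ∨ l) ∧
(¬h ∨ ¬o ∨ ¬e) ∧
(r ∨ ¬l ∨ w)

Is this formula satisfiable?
No

No, the formula is not satisfiable.

No assignment of truth values to the variables can make all 60 clauses true simultaneously.

The formula is UNSAT (unsatisfiable).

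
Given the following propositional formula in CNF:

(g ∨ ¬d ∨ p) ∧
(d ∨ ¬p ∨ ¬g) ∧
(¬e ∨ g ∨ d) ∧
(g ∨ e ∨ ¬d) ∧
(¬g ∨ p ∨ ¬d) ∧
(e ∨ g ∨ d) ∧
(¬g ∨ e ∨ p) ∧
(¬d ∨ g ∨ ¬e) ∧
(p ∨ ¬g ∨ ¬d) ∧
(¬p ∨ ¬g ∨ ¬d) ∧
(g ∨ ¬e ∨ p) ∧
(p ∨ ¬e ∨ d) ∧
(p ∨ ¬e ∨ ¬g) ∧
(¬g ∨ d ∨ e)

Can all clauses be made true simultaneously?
No

No, the formula is not satisfiable.

No assignment of truth values to the variables can make all 14 clauses true simultaneously.

The formula is UNSAT (unsatisfiable).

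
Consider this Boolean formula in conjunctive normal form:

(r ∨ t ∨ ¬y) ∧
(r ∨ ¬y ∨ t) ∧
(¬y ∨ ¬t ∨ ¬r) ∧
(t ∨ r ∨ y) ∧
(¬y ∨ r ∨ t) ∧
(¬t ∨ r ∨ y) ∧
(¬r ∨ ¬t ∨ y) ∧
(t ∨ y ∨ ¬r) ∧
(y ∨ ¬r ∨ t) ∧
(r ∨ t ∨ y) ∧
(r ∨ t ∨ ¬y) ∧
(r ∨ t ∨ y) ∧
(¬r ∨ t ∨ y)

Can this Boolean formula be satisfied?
Yes

Yes, the formula is satisfiable.

One satisfying assignment is: r=True, y=True, t=False

Verification: With this assignment, all 13 clauses evaluate to true.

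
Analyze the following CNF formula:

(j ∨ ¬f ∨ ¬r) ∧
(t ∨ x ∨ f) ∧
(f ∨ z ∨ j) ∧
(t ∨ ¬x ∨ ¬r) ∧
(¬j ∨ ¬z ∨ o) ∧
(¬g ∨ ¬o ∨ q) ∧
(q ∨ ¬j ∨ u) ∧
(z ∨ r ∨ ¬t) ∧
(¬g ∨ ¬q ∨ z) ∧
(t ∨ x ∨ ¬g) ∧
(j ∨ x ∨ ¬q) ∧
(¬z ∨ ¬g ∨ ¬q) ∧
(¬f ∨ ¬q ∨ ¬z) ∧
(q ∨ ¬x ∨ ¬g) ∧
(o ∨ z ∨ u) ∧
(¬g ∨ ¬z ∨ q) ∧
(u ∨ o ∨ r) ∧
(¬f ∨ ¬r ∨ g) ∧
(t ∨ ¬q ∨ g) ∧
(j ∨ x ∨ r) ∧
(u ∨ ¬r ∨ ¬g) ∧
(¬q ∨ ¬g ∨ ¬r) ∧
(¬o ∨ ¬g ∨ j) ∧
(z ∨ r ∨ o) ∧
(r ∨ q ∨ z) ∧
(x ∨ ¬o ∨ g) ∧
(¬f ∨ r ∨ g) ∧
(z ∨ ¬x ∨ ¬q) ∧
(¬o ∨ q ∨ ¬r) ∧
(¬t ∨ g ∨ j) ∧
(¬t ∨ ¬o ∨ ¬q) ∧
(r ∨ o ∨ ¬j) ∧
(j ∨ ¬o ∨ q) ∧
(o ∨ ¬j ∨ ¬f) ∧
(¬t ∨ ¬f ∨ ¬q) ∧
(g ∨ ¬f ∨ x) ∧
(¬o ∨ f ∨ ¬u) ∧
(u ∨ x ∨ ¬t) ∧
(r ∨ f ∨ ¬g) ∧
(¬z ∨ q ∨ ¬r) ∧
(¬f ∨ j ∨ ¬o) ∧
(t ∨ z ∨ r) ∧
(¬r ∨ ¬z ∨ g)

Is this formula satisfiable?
Yes

Yes, the formula is satisfiable.

One satisfying assignment is: f=False, z=False, t=True, u=True, q=False, r=True, x=False, j=True, g=True, o=False

Verification: With this assignment, all 43 clauses evaluate to true.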